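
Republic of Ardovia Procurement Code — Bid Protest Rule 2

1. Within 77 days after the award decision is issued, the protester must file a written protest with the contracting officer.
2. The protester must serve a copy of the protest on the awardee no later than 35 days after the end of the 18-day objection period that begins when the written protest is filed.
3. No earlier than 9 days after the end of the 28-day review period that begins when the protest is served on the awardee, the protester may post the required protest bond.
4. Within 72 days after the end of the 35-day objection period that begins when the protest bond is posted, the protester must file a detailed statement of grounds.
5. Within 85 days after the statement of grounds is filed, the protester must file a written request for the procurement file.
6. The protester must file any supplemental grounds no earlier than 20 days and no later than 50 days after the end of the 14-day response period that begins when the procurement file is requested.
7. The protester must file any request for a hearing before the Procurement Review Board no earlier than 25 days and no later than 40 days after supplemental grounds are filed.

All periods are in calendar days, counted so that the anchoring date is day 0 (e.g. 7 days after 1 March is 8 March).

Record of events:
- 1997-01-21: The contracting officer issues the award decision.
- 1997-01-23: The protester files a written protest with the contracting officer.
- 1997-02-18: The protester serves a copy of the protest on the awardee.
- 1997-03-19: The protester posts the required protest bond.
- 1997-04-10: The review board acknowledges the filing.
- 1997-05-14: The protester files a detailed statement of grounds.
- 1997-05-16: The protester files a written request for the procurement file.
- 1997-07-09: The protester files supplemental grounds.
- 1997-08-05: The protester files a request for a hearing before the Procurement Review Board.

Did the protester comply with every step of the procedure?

Step 1: 77 days after 1997-01-21 (when the award decision is issued) is 1997-04-08; completed 1997-01-23, before the deadline.
Step 2: 35 days after 1997-02-10 (end of the 18-day objection period, which began when the written protest is filed on 1997-01-23) is 1997-03-17; completed 1997-02-18, before the deadline.
Step 3: the earliest permitted date is 9 days after 1997-03-18 (end of the 28-day review period, which began when the protest is served on the awardee on 1997-02-18), i.e. 1997-03-27; 1997-03-19 is 8 days before the earliest permitted date.

No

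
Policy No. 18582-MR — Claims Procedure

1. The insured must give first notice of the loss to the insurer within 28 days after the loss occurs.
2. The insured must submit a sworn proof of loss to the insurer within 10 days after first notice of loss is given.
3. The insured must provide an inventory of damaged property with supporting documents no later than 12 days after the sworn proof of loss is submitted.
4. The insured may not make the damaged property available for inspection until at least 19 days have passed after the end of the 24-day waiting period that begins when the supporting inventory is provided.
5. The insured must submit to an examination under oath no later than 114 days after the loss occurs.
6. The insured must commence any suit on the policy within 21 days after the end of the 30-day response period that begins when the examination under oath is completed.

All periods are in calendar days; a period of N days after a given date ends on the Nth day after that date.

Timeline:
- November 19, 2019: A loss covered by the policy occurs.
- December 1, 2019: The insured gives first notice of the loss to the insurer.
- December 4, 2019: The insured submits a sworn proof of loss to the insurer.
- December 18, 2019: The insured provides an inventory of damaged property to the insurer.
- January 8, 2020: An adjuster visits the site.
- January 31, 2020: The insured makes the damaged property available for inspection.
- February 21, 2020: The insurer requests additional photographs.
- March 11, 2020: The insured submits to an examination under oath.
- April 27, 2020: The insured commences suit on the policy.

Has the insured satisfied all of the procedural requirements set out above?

No

(1) due by November 19, 2019 + 28 days = December 17, 2019; December 1, 2019 is within that limit.
(2) due by December 1, 2019 + 10 days = December 11, 2019; done December 4, 2019 — timely.
(3) due by December 4, 2019 + 12 days = December 16, 2019; done December 18, 2019 — 2 days late.
The analysis stops there.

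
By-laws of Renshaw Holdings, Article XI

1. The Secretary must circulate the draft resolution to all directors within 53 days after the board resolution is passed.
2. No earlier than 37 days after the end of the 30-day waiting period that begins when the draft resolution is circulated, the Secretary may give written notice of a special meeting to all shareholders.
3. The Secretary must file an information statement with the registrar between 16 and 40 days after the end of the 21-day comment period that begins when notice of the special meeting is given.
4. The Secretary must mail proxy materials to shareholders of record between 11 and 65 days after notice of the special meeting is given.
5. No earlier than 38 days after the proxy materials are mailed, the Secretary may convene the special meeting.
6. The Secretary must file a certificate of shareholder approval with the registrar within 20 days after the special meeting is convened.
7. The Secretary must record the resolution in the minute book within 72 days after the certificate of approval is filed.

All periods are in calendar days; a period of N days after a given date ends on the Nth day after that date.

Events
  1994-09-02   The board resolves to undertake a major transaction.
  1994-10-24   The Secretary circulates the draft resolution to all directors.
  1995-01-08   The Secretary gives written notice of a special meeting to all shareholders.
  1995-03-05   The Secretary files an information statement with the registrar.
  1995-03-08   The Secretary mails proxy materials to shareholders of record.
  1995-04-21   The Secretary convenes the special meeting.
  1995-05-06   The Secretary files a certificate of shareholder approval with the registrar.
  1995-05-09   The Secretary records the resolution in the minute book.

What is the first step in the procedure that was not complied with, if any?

None — every step was satisfied

Step 1 — counting 53 days from 1994-09-02 (when the board resolution is passed) gives a deadline of 1994-10-25; done 1994-10-24 — timely.
Step 2 — must wait 37 days from 1994-11-23 (end of the 30-day waiting period, which began when the draft resolution is circulated on 1994-10-24), so not before 1994-12-30; done 1995-01-08 — permitted.
Step 3 — 16 and 40 days from 1995-01-29 (end of the 21-day comment period, which began when notice of the special meeting is given on 1995-01-08) are 1995-02-14 and 1995-03-10 respectively; done 1995-03-05 — within the window.
Step 4 — 11 and 65 days from 1995-01-08 (when notice of the special meeting is given) are 1995-01-19 and 1995-03-14 respectively; done 1995-03-08, which is between those dates.
Step 5 — must wait 38 days from 1995-03-08 (when the proxy materials are mailed), so not before 1995-04-15; done 1995-04-21 — permitted.
Step 6 — counting 20 days from 1995-04-21 (when the special meeting is convened) gives a deadline of 1995-05-11; 1995-05-06 is within that limit.
Step 7 — counting 72 days from 1995-05-06 (when the certificate of approval is filed) gives a deadline of 1995-07-17; done 1995-05-09 — timely.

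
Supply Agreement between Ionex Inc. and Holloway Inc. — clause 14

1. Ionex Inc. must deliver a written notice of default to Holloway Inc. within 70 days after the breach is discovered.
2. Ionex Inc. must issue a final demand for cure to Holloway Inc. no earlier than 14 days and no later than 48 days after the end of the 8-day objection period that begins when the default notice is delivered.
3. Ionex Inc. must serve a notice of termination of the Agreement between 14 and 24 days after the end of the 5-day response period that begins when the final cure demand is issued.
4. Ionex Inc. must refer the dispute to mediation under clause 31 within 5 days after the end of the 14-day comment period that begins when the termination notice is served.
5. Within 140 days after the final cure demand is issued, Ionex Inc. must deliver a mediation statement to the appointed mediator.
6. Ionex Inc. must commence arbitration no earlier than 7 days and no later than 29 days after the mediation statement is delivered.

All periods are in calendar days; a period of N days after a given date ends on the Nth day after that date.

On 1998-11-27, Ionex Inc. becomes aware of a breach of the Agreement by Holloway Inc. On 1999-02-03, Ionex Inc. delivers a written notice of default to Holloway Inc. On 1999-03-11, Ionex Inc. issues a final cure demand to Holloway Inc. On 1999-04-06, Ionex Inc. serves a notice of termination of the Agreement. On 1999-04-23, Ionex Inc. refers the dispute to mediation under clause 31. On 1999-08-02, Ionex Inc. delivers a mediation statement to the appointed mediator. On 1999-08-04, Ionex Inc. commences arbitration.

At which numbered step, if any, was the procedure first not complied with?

Step 1 — counting 70 days from 1998-11-27 (when the breach is discovered) gives a deadline of 1999-02-05; 1999-02-03 is within that limit.
Step 2 — 14 and 48 days from 1999-02-11 (end of the 8-day objection period, which began when the default notice is delivered on 1999-02-03) are 1999-02-25 and 1999-03-31 respectively; done 1999-03-11 — within the window.
Step 3 — 14 and 24 days from 1999-03-16 (end of the 5-day response period, which began when the final cure demand is issued on 1999-03-11) are 1999-03-30 and 1999-04-09 respectively; 1999-04-06 falls inside that range.
Step 4 — counting 5 days from 1999-04-20 (end of the 14-day comment period, which began when the termination notice is served on 1999-04-06) gives a deadline of 1999-04-25; completed 1999-04-23, before the deadline.
Step 5 — counting 140 days from 1999-03-11 (when the final cure demand is issued) gives a deadline of 1999-07-29; 1999-08-02 misses that deadline by 4 days.
No need to go further; step 5 was not satisfied.

Step 5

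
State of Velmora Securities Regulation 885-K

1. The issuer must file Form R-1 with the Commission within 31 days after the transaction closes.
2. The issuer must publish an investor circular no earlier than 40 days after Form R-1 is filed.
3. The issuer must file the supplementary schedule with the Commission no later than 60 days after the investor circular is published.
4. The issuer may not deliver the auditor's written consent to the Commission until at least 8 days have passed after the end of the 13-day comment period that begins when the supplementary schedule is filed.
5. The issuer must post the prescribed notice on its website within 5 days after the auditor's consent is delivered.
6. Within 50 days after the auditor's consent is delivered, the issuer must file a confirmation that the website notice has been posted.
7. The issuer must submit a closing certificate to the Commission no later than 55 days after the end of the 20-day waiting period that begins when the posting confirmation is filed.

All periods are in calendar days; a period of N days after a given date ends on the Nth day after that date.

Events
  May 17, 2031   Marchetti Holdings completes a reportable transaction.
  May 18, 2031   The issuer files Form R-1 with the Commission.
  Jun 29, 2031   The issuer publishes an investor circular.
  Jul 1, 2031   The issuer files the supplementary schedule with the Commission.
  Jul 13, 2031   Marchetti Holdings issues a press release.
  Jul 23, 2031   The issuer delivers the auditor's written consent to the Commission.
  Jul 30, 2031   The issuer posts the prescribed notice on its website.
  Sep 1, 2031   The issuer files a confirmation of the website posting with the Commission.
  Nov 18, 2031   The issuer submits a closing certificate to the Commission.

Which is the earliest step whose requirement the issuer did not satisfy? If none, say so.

Step 5

Step 1 — counting 31 days from May 17, 2031 (when the transaction closes) gives a deadline of Jun 17, 2031; completed May 18, 2031, before the deadline.
Step 2 — must wait 40 days from May 18, 2031 (when Form R-1 is filed), so not before Jun 27, 2031; done Jun 29, 2031 — permitted.
Step 3 — counting 60 days from Jun 29, 2031 (when the investor circular is published) gives a deadline of Aug 28, 2031; Jul 1, 2031 is within that limit.
Step 4 — must wait 8 days from Jul 14, 2031 (end of the 13-day comment period, which began when the supplementary schedule is filed on Jul 1, 2031), so not before Jul 22, 2031; done Jul 23, 2031, after the minimum wait.
Step 5 — counting 5 days from Jul 23, 2031 (when the auditor's consent is delivered) gives a deadline of Jul 28, 2031; not done until Jul 30, 2031, 2 days after the deadline.
No need to go further; step 5 was not satisfied.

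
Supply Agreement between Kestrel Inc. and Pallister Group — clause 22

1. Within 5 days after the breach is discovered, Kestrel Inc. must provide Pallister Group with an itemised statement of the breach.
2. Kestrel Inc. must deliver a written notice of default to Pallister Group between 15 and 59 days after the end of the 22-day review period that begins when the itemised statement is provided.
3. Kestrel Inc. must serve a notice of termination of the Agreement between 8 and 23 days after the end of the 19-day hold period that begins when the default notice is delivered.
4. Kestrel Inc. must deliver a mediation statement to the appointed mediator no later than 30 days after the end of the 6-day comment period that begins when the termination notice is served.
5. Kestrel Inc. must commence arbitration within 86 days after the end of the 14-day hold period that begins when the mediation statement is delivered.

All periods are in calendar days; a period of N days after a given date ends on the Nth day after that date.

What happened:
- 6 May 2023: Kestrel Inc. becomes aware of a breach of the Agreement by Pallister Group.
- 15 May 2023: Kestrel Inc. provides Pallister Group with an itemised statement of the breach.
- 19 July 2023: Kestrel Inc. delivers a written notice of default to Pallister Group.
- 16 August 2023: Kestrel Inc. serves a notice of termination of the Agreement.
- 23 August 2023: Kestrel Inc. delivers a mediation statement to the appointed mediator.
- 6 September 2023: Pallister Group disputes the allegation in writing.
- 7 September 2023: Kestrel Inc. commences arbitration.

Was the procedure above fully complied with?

No

Step 1 — counting 5 days from 6 May 2023 (when the breach is discovered) gives a deadline of 11 May 2023; 15 May 2023 misses that deadline by 4 days.
The procedure was therefore not followed at step 1.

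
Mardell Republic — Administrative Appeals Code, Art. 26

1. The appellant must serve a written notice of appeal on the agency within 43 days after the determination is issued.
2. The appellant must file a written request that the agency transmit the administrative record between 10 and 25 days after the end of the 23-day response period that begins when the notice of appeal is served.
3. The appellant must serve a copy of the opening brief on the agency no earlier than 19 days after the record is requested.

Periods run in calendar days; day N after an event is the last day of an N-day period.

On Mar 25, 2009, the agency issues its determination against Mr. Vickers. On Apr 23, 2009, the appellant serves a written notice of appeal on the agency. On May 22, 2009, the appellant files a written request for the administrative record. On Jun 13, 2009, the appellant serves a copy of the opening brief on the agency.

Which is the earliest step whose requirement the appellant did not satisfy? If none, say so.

Step 2

Step 1: 43 days after Mar 25, 2009 (when the determination is issued) is May 7, 2009; done Apr 23, 2009 — timely.
Step 2: the window is 10–25 days after May 16, 2009 (end of the 23-day response period, which began when the notice of appeal is served on Apr 23, 2009), so May 26, 2009 through Jun 10, 2009; done May 22, 2009 — 4 days before the window opened.
Later steps need not be reached.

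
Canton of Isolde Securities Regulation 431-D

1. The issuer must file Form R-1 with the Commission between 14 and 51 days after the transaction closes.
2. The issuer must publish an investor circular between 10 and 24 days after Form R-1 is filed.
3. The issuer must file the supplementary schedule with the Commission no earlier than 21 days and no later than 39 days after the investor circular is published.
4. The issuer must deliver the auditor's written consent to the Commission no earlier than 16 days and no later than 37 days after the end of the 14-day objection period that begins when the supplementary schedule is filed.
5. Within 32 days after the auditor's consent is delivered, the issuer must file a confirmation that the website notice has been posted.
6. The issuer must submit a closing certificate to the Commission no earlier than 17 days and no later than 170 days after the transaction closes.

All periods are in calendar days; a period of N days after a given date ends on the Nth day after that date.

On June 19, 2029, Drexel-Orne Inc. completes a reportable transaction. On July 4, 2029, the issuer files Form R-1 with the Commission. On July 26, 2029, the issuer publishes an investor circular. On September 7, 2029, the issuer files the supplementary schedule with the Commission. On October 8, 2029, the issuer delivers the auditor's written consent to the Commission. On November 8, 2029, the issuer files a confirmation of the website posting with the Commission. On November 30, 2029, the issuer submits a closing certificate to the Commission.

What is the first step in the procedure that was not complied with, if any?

Step 1: the window is 14–51 days after June 19, 2029 (when the transaction closes), so July 3, 2029 through August 9, 2029; done July 4, 2029 — within the window.
Step 2: the window is 10–24 days after July 4, 2029 (when Form R-1 is filed), so July 14, 2029 through July 28, 2029; done July 26, 2029 — within the window.
Step 3: the window is 21–39 days after July 26, 2029 (when the investor circular is published), so August 16, 2029 through September 3, 2029; September 7, 2029 is 4 days past the end of the window.

Step 3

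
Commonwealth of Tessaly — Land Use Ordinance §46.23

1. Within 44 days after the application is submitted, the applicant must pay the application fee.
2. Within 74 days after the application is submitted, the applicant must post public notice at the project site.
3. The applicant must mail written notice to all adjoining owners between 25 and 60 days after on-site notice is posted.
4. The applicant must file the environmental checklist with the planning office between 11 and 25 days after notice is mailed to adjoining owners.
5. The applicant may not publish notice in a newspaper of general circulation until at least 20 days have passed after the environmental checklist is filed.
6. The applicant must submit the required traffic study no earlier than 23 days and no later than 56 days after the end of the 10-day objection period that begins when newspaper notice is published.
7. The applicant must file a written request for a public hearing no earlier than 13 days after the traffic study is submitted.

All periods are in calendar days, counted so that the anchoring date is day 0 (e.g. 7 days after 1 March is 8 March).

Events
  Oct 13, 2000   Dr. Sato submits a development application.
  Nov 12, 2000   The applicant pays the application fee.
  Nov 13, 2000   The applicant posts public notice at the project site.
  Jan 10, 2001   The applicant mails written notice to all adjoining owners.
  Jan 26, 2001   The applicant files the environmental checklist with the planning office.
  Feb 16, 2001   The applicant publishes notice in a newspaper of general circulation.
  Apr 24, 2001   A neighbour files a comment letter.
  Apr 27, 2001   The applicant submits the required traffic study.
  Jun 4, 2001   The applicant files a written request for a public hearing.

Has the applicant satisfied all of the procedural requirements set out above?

Step 1: 44 days after Oct 13, 2000 (when the application is submitted) is Nov 26, 2000; Nov 12, 2000 is within that limit.
Step 2: 74 days after Oct 13, 2000 (when the application is submitted) is Dec 26, 2000; Nov 13, 2000 is within that limit.
Step 3: the window is 25–60 days after Nov 13, 2000 (when on-site notice is posted), so Dec 8, 2000 through Jan 12, 2001; Jan 10, 2001 falls inside that range.
Step 4: the window is 11–25 days after Jan 10, 2001 (when notice is mailed to adjoining owners), so Jan 21, 2001 through Feb 4, 2001; Jan 26, 2001 falls inside that range.
Step 5: the earliest permitted date is 20 days after Jan 26, 2001 (when the environmental checklist is filed), i.e. Feb 15, 2001; Feb 16, 2001 is on or after that date.
Step 6: the window is 23–56 days after Feb 26, 2001 (end of the 10-day objection period, which began when newspaper notice is published on Feb 16, 2001), so Mar 21, 2001 through Apr 23, 2001; done Apr 27, 2001 — 4 days after the window closed.
Later steps need not be reached.

No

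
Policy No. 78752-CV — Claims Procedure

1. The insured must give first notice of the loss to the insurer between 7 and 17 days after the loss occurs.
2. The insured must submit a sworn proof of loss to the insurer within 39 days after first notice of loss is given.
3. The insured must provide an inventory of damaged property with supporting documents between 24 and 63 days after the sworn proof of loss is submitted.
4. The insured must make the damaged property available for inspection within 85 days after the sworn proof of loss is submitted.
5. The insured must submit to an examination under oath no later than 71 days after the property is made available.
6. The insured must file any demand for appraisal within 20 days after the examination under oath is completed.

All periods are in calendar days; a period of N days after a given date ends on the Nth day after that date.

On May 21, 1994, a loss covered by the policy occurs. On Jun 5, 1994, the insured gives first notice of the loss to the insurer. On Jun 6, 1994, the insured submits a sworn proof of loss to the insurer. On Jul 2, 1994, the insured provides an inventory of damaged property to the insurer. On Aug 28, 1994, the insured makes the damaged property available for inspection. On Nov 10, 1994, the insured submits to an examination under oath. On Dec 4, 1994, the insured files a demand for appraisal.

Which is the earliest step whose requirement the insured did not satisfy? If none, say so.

Step 1: the window is 7–17 days after May 21, 1994 (when the loss occurs), so May 28, 1994 through Jun 7, 1994; done Jun 5, 1994, which is between those dates.
Step 2: 39 days after Jun 5, 1994 (when first notice of loss is given) is Jul 14, 1994; done Jun 6, 1994 — timely.
Step 3: the window is 24–63 days after Jun 6, 1994 (when the sworn proof of loss is submitted), so Jun 30, 1994 through Aug 8, 1994; done Jul 2, 1994 — within the window.
Step 4: 85 days after Jun 6, 1994 (when the sworn proof of loss is submitted) is Aug 30, 1994; completed Aug 28, 1994, before the deadline.
Step 5: 71 days after Aug 28, 1994 (when the property is made available) is Nov 7, 1994; not done until Nov 10, 1994, 3 days after the deadline.

Step 5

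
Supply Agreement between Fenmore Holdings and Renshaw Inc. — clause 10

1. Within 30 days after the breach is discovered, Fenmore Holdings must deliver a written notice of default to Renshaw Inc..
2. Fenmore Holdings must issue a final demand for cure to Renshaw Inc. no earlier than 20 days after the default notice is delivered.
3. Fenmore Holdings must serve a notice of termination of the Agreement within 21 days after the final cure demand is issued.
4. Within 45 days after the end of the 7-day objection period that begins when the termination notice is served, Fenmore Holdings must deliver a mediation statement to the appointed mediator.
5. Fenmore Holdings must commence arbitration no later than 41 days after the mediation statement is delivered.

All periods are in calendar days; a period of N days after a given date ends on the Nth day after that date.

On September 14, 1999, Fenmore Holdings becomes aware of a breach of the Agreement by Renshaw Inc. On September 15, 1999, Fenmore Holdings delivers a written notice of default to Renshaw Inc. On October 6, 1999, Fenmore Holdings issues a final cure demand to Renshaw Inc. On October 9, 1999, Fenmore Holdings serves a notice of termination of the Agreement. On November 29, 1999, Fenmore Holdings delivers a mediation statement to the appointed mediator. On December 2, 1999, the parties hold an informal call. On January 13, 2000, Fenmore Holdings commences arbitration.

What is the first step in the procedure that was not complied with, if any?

(1) due by September 14, 1999 + 30 days = October 14, 1999; completed September 15, 1999, before the deadline.
(2) permitted from September 15, 1999 + 20 days = October 5, 1999 onward; done October 6, 1999 — permitted.
(3) due by October 6, 1999 + 21 days = October 27, 1999; completed October 9, 1999, before the deadline.
(4) due by October 16, 1999 + 45 days = November 30, 1999; done November 29, 1999 — timely.
(5) due by November 29, 1999 + 41 days = January 9, 2000; done January 13, 2000 — 4 days late.
The analysis stops there.

Step 5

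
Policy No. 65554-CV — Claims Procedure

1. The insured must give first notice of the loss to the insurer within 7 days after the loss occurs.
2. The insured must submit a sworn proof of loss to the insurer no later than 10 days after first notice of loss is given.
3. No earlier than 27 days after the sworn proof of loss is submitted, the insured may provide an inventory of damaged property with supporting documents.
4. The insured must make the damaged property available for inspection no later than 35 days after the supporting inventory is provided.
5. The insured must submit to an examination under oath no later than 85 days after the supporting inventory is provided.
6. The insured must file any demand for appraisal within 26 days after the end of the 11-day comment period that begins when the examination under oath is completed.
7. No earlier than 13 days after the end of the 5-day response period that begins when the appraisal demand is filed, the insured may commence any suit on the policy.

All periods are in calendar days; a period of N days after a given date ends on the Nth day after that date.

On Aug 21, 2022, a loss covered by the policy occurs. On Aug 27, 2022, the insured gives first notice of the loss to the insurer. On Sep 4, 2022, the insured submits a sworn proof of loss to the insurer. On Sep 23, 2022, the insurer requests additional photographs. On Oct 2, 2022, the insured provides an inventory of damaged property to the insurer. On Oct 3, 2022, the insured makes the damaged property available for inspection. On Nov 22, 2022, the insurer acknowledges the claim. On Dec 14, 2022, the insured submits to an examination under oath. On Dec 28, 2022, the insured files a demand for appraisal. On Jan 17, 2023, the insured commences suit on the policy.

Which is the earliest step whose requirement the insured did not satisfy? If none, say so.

Step 1: 7 days after Aug 21, 2022 (when the loss occurs) is Aug 28, 2022; Aug 27, 2022 is within that limit.
Step 2: 10 days after Aug 27, 2022 (when first notice of loss is given) is Sep 6, 2022; Sep 4, 2022 is within that limit.
Step 3: the earliest permitted date is 27 days after Sep 4, 2022 (when the sworn proof of loss is submitted), i.e. Oct 1, 2022; done Oct 2, 2022 — permitted.
Step 4: 35 days after Oct 2, 2022 (when the supporting inventory is provided) is Nov 6, 2022; completed Oct 3, 2022, before the deadline.
Step 5: 85 days after Oct 2, 2022 (when the supporting inventory is provided) is Dec 26, 2022; completed Dec 14, 2022, before the deadline.
Step 6: 26 days after Dec 25, 2022 (end of the 11-day comment period, which began when the examination under oath is completed on Dec 14, 2022) is Jan 20, 2023; done Dec 28, 2022 — timely.
Step 7: the earliest permitted date is 13 days after Jan 2, 2023 (end of the 5-day response period, which began when the appraisal demand is filed on Dec 28, 2022), i.e. Jan 15, 2023; done Jan 17, 2023 — permitted.

None — every step was satisfied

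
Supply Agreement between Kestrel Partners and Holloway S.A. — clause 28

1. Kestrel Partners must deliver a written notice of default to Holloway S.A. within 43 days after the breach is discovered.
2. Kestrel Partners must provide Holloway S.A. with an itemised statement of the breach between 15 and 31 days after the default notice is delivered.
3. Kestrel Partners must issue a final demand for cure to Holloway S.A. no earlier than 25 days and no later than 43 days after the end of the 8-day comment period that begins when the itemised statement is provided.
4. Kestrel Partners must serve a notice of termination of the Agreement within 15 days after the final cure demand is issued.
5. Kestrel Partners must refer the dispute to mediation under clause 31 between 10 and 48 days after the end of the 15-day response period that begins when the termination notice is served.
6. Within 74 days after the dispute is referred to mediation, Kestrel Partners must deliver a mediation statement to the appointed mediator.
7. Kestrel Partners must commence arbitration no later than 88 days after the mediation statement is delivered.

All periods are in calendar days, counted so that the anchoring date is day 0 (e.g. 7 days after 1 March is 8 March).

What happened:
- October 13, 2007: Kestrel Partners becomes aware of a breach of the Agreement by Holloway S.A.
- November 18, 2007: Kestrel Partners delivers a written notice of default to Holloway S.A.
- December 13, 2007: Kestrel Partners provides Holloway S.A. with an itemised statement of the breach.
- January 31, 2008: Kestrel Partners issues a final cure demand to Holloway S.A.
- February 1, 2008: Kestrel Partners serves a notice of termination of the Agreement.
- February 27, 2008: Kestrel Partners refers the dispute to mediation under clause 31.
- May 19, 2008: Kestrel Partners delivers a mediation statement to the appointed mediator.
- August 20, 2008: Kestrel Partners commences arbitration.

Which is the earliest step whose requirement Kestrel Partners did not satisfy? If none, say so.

Step 6

(1) due by October 13, 2007 + 43 days = November 25, 2007; November 18, 2007 is within that limit.
(2) the permitted window runs from November 18, 2007 + 15 = December 3, 2007 to November 18, 2007 + 31 = December 19, 2007; December 13, 2007 falls inside that range.
(3) the permitted window runs from December 21, 2007 + 25 = January 15, 2008 to December 21, 2007 + 43 = February 2, 2008; done January 31, 2008 — within the window.
(4) due by January 31, 2008 + 15 days = February 15, 2008; February 1, 2008 is within that limit.
(5) the permitted window runs from February 16, 2008 + 10 = February 26, 2008 to February 16, 2008 + 48 = April 4, 2008; done February 27, 2008 — within the window.
(6) due by February 27, 2008 + 74 days = May 11, 2008; not done until May 19, 2008, 8 days after the deadline.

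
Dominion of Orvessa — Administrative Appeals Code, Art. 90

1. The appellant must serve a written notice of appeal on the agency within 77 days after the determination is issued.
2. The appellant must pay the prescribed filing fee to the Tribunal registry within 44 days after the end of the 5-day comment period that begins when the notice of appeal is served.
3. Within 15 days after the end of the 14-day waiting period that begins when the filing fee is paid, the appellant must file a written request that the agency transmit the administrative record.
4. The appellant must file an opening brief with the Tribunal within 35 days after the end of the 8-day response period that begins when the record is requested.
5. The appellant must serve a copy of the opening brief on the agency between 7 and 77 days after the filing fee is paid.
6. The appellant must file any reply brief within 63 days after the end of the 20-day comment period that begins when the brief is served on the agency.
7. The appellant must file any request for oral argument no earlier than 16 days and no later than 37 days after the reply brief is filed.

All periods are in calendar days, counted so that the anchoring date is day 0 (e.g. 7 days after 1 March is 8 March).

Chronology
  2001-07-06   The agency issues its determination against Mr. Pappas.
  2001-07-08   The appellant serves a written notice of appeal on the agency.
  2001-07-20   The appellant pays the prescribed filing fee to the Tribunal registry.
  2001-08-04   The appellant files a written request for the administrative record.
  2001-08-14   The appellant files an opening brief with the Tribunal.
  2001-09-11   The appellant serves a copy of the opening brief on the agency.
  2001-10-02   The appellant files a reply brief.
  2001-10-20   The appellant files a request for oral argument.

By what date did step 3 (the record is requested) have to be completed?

The filing fee is paid on 2001-07-20; the 14-day waiting period therefore ends 2001-08-03, and step 3 runs from that date. 15 days after 2001-08-03 is 2001-08-18.

2001-08-18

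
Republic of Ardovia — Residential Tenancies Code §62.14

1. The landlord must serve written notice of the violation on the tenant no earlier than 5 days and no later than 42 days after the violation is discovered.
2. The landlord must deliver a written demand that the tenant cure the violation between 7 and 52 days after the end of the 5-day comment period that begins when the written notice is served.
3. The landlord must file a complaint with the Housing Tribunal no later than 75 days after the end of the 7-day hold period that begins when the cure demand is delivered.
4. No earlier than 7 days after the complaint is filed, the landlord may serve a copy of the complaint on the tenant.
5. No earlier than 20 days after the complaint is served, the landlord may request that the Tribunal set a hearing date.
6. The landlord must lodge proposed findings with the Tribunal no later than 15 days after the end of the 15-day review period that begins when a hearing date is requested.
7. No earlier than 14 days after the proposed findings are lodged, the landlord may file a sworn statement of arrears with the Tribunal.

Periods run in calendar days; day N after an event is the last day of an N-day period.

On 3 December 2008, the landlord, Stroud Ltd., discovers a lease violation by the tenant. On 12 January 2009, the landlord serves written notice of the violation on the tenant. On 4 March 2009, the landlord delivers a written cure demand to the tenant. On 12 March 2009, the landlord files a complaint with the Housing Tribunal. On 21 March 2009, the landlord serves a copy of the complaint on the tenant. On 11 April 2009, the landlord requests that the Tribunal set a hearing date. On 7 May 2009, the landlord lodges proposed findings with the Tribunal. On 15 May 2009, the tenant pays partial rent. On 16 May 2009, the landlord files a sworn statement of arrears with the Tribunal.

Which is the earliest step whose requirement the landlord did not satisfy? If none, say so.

Step 1 — 5 and 42 days from 3 December 2008 (when the violation is discovered) are 8 December 2008 and 14 January 2009 respectively; 12 January 2009 falls inside that range.
Step 2 — 7 and 52 days from 17 January 2009 (end of the 5-day comment period, which began when the written notice is served on 12 January 2009) are 24 January 2009 and 10 March 2009 respectively; 4 March 2009 falls inside that range.
Step 3 — counting 75 days from 11 March 2009 (end of the 7-day hold period, which began when the cure demand is delivered on 4 March 2009) gives a deadline of 25 May 2009; completed 12 March 2009, before the deadline.
Step 4 — must wait 7 days from 12 March 2009 (when the complaint is filed), so not before 19 March 2009; done 21 March 2009 — permitted.
Step 5 — must wait 20 days from 21 March 2009 (when the complaint is served), so not before 10 April 2009; 11 April 2009 is on or after that date.
Step 6 — counting 15 days from 26 April 2009 (end of the 15-day review period, which began when a hearing date is requested on 11 April 2009) gives a deadline of 11 May 2009; done 7 May 2009 — timely.
Step 7 — must wait 14 days from 7 May 2009 (when the proposed findings are lodged), so not before 21 May 2009; 16 May 2009 is 5 days before the earliest permitted date.

Step 7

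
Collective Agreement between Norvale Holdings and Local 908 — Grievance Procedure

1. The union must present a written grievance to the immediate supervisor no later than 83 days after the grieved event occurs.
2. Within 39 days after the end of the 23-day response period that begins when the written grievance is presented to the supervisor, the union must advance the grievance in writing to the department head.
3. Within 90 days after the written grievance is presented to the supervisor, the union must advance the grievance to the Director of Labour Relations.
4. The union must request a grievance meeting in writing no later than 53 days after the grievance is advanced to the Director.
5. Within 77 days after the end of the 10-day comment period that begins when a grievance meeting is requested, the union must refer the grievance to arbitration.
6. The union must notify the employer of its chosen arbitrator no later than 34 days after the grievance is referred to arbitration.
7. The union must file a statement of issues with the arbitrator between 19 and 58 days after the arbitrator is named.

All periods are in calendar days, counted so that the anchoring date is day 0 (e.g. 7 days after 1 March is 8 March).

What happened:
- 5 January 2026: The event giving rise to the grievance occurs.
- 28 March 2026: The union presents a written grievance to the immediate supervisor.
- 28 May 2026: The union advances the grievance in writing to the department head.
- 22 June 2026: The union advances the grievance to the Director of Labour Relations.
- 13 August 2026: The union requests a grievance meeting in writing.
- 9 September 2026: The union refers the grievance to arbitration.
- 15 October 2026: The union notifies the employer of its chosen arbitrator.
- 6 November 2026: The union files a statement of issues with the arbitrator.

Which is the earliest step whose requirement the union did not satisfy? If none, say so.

(1) due by 5 January 2026 + 83 days = 29 March 2026; 28 March 2026 is within that limit.
(2) due by 20 April 2026 + 39 days = 29 May 2026; completed 28 May 2026, before the deadline.
(3) due by 28 March 2026 + 90 days = 26 June 2026; 22 June 2026 is within that limit.
(4) due by 22 June 2026 + 53 days = 14 August 2026; completed 13 August 2026, before the deadline.
(5) due by 23 August 2026 + 77 days = 8 November 2026; done 9 September 2026 — timely.
(6) due by 9 September 2026 + 34 days = 13 October 2026; not done until 15 October 2026, 2 days after the deadline.
Later steps need not be reached.

Step 6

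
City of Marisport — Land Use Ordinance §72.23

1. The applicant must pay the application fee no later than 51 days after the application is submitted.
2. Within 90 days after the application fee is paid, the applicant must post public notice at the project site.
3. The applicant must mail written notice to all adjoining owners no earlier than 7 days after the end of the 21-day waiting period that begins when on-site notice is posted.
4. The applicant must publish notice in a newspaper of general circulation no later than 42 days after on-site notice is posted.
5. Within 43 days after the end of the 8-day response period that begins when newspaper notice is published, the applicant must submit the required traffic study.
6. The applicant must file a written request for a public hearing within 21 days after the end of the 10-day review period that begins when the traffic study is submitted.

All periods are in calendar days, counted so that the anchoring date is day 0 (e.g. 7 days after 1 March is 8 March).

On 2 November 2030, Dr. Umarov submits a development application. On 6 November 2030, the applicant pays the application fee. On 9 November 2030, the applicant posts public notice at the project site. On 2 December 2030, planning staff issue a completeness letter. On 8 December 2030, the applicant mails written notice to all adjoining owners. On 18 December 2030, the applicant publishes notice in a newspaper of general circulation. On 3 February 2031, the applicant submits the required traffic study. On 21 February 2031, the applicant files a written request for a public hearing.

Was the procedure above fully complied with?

Step 1: 51 days after 2 November 2030 (when the application is submitted) is 23 December 2030; done 6 November 2030 — timely.
Step 2: 90 days after 6 November 2030 (when the application fee is paid) is 4 February 2031; done 9 November 2030 — timely.
Step 3: the earliest permitted date is 7 days after 30 November 2030 (end of the 21-day waiting period, which began when on-site notice is posted on 9 November 2030), i.e. 7 December 2030; done 8 December 2030 — permitted.
Step 4: 42 days after 9 November 2030 (when on-site notice is posted) is 21 December 2030; done 18 December 2030 — timely.
Step 5: 43 days after 26 December 2030 (end of the 8-day response period, which began when newspaper notice is published on 18 December 2030) is 7 February 2031; completed 3 February 2031, before the deadline.
Step 6: 21 days after 13 February 2031 (end of the 10-day review period, which began when the traffic study is submitted on 3 February 2031) is 6 March 2031; done 21 February 2031 — timely.

Yes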